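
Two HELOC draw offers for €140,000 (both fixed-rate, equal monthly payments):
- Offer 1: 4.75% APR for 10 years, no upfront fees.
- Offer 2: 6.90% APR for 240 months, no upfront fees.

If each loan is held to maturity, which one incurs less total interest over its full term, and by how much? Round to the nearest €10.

Offer 1 by €82,340

Offer 1: monthly rate = 4.75%/12 = 0.0039583; payment = 140,000 × 0.0039583 / (1 − (1+0.0039583)^−120) = €1,467.87.
Total interest on Offer 1 = 120 × €1,467.87 − €140,000 = €36,144.40.
Offer 2: monthly rate = 6.9%/12 = 0.0057500; payment = 140,000 × 0.0057500 / (1 − (1+0.0057500)^−240) = €1,077.03.
Total interest on Offer 2 = 240 × €1,077.03 − €140,000 = €118,487.20.
Offer 1 is lower by €82,342.80.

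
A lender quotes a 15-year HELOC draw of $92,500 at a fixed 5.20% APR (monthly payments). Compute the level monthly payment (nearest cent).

$741.16

At 5.20% the monthly rate is 0.0043333, so the payment is 92,500 × 0.0043333 / (1 − 1.0043333^−180) = $741.16.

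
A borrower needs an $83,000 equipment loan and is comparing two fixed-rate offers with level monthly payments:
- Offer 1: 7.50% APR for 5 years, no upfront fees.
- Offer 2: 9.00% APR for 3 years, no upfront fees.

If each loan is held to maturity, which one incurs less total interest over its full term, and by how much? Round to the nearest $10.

Offer 1: monthly rate = 7.5%/12 = 0.0062500; payment = 83,000 × 0.0062500 / (1 − (1+0.0062500)^−60) = $1,663.15.
Total interest on Offer 1 = 60 × $1,663.15 − $83,000 = $16,789.00.
Offer 2: monthly rate = 9%/12 = 0.0075000; payment = 83,000 × 0.0075000 / (1 − (1+0.0075000)^−36) = $2,639.38.
Total interest on Offer 2 = 36 × $2,639.38 − $83,000 = $12,017.68.
Offer 2 is lower by $4,771.32.

Offer 2 by $4,770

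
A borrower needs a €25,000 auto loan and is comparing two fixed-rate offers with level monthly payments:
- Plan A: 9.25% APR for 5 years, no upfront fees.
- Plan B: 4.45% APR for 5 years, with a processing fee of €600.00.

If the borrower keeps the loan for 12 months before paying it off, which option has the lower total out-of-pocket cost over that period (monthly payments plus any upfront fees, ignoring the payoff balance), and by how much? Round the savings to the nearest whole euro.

Plan A: monthly rate = 9.25%/12 = 0.0077083; payment = 25,000 × 0.0077083 / (1 − (1+0.0077083)^−60) = €522.00.
Plan B: monthly rate = 4.45%/12 = 0.0037083; payment = 25,000 × 0.0037083 / (1 − (1+0.0037083)^−60) = €465.51.
Over 12 months: Plan A costs 12 × €522.00 = €6,264.00; Plan B costs 12 × €465.51 + €600.00 = €6,186.12.
Plan B is cheaper by €6,264.00 − €6,186.12 = €77.88.

Plan B by €78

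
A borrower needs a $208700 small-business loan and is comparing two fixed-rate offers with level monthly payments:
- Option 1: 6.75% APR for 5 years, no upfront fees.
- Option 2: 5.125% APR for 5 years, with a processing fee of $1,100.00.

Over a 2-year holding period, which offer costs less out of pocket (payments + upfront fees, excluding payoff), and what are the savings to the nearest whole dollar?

Option 1: monthly rate = 6.75%/12 = 0.0056250; payment = 208,700 × 0.0056250 / (1 − (1+0.0056250)^−60) = $4,107.94.
Option 2: monthly rate = 5.125%/12 = 0.0042708; payment = 208,700 × 0.0042708 / (1 − (1+0.0042708)^−60) = $3,950.39.
Over 24 months: Option 1 costs 24 × $4,107.94 = $98,590.56; Option 2 costs 24 × $3,950.39 + $1,100.00 = $95,909.36.
Option 2 is cheaper by $98,590.56 − $95,909.36 = $2,681.20.

Option 2 by $2,681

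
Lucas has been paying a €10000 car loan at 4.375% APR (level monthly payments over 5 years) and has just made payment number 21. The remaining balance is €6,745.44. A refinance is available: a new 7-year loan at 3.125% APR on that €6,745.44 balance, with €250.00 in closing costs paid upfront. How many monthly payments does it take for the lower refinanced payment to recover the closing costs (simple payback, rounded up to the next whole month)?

3 months

Current payment = 10,000 × 4.375%/12 / (1 − (1+0.0036458)^−60) = €185.86.
Refinanced payment = 6,745.44 × 0.0026042 / (1 − (1+0.0026042)^−84) = €89.51.
Monthly savings = €185.86 − €89.51 = €96.35.
Break-even = €250.00 / €96.35 = 2.59 → 3 months.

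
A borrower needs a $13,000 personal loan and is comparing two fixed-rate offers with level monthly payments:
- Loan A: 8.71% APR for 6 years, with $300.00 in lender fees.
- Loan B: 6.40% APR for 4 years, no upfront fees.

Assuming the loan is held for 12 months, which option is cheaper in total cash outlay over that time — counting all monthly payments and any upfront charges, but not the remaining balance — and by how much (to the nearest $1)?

Loan A: at 8.71% the monthly rate is 0.0072583, so the payment is 13,000 × 0.0072583 / (1 − 1.0072583^−72) = $232.47.
Loan B: at 6.40% the monthly rate is 0.0053333, so the payment is 13,000 × 0.0053333 / (1 − 1.0053333^−48) = $307.70.
Over 12 months: Loan A costs 12 × $232.47 + $300.00 = $3,089.64; Loan B costs 12 × $307.70 = $3,692.40.
Loan A is cheaper by $3,692.40 − $3,089.64 = $602.76.

Loan A by $603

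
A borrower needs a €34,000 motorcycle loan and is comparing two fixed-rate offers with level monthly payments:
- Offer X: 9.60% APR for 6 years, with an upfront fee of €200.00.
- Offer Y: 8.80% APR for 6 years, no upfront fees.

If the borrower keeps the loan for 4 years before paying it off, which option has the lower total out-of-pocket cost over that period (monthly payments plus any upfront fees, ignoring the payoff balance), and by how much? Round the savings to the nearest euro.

Offer Y by €850

Offer X: monthly rate = 9.6%/12 = 0.0080000; payment = 34,000 × 0.0080000 / (1 − (1+0.0080000)^−72) = €623.04.
Offer Y: monthly rate = 8.8%/12 = 0.0073333; payment = 34,000 × 0.0073333 / (1 − (1+0.0073333)^−72) = €609.50.
Over 48 months: Offer X costs 48 × €623.04 + €200.00 = €30,105.92; Offer Y costs 48 × €609.50 = €29,256.00.
Offer Y is cheaper by €30,105.92 − €29,256.00 = €849.92.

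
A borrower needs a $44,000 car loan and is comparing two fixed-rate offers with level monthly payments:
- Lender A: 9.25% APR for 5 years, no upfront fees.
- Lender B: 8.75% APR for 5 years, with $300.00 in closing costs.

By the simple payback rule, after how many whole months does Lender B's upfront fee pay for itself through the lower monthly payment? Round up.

Lender A: at 9.25% the monthly rate is 0.0077083, so the payment is 44,000 × 0.0077083 / (1 − 1.0077083^−60) = $918.72.
Lender B: at 8.75% the monthly rate is 0.0072917, so the payment is 44,000 × 0.0072917 / (1 − 1.0072917^−60) = $908.04.
Monthly savings = $918.72 − $908.04 = $10.68.
Break-even = $300.00 / $10.68 = 28.09 → 29 months.

29 months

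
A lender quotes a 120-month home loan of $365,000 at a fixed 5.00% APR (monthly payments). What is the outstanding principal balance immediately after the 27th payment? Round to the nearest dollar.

With monthly rate i = 5%/12 = 0.0041667, the balance after k of n payments is P · [(1+i)^n − (1+i)^k] / [(1+i)^n − 1].
(1+0.0041667)^120 = 1.64700950 and (1+0.0041667)^27 = 1.11881073, so the balance is 365,000 × (1.64700950 − 1.11881073) / (1.64700950 − 1) = $297,974.84.

$297,975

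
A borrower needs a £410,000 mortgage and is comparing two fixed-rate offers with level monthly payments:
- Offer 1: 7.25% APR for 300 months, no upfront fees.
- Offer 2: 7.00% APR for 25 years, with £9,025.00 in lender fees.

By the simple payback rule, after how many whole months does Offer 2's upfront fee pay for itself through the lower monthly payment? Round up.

138 months

Offer 1: at 7.25% the monthly rate is 0.0060417, so the payment is 410,000 × 0.0060417 / (1 − 1.0060417^−300) = £2,963.51.
Offer 2: monthly rate = 7%/12 = 0.0058333; payment = 410,000 × 0.0058333 / (1 − (1+0.0058333)^−300) = £2,897.79.
Monthly savings = £2,963.51 − £2,897.79 = £65.72.
Break-even = £9,025.00 / £65.72 = 137.33 → 138 months.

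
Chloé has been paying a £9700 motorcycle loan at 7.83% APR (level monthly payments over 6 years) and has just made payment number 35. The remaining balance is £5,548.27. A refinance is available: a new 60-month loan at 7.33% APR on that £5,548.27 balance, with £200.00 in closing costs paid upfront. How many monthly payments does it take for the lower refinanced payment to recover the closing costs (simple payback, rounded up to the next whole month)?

4 months

Current payment = 9,700 × 7.83%/12 / (1 − (1+0.0065250)^−72) = £169.27.
Refinanced payment = 5,548.27 × 0.0061083 / (1 − (1+0.0061083)^−60) = £110.73.
Monthly savings = £169.27 − £110.73 = £58.54.
Break-even = £200.00 / £58.54 = 3.42 → 4 months.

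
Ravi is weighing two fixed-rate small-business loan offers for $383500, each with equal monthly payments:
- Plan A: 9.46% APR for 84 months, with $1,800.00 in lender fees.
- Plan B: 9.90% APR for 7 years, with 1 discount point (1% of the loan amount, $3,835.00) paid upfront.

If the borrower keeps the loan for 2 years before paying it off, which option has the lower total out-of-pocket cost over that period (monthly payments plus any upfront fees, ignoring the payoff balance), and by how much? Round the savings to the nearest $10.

Plan A by $4,120

Plan A: monthly rate = 9.46%/12 = 0.0078833; payment = 383,500 × 0.0078833 / (1 − (1+0.0078833)^−84) = $6,260.06.
Plan B: monthly rate = 9.9%/12 = 0.0082500; payment = 383,500 × 0.0082500 / (1 − (1+0.0082500)^−84) = $6,346.76.
Over 24 months: Plan A costs 24 × $6,260.06 + $1,800.00 = $152,041.44; Plan B costs 24 × $6,346.76 + $3,835.00 = $156,157.24.
Plan A is cheaper by $156,157.24 − $152,041.44 = $4,115.80.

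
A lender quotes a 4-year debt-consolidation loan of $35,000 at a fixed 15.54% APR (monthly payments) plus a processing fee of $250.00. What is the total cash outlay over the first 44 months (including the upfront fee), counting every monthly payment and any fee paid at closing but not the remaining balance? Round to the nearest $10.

$43,530

Monthly rate = 15.54%/12 = 0.0129500; payment = 35,000 × 0.0129500 / (1 − (1+0.0129500)^−48) = $983.68.
Total outlay = 44 × $983.68 + $250.00 = $43,531.92.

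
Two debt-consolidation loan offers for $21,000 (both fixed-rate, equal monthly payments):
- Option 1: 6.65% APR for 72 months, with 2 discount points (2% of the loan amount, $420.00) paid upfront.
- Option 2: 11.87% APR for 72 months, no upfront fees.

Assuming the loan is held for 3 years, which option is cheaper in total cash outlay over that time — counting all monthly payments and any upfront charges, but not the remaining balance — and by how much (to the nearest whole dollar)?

Option 1 by $1,547

Option 1: monthly rate = 6.65%/12 = 0.0055417; payment = 21,000 × 0.0055417 / (1 − (1+0.0055417)^−72) = $354.51.
Option 2: at 11.87% the monthly rate is 0.0098917, so the payment is 21,000 × 0.0098917 / (1 − 1.0098917^−72) = $409.14.
Over 36 months: Option 1 costs 36 × $354.51 + $420.00 = $13,182.36; Option 2 costs 36 × $409.14 = $14,729.04.
Option 1 is cheaper by $14,729.04 − $13,182.36 = $1,546.68.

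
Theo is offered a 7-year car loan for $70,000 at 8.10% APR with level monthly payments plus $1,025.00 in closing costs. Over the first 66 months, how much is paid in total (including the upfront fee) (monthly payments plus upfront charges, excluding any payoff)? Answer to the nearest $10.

Monthly rate = 8.1%/12 = 0.0067500; payment = 70,000 × 0.0067500 / (1 − (1+0.0067500)^−84) = $1,094.53.
Total outlay = 66 × $1,094.53 + $1,025.00 = $73,263.98.

$73,260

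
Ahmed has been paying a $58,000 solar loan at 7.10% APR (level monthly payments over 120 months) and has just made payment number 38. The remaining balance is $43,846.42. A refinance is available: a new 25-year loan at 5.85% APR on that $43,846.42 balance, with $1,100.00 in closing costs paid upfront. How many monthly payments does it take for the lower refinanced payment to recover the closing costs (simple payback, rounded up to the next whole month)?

3 months

Current payment = 58,000 × 7.1%/12 / (1 − (1+0.0059167)^−120) = $676.42.
Refinanced payment = 43,846.42 × 0.0048750 / (1 − (1+0.0048750)^−300) = $278.50.
Monthly savings = $676.42 − $278.50 = $397.92.
Break-even = $1,100.00 / $397.92 = 2.76 → 3 months.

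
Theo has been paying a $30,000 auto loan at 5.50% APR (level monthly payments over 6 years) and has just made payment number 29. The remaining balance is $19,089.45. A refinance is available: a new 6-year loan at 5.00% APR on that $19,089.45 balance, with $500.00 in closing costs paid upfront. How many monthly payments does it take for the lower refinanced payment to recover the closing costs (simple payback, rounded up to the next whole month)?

3 months

Current payment = 30,000 × 5.5%/12 / (1 − (1+0.0045833)^−72) = $490.14.
Refinanced payment = 19,089.45 × 0.0041667 / (1 − (1+0.0041667)^−72) = $307.43.
Monthly savings = $490.14 − $307.43 = $182.71.
Break-even = $500.00 / $182.71 = 2.74 → 3 months.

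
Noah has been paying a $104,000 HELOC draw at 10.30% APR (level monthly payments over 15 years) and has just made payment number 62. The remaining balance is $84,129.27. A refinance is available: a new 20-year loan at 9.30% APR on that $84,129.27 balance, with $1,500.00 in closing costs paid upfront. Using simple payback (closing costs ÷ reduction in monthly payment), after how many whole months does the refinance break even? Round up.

Current payment = 104,000 × 10.3%/12 / (1 − (1+0.0085833)^−180) = $1,136.75.
Refinanced payment = 84,129.27 × 0.0077500 / (1 − (1+0.0077500)^−240) = $773.24.
Monthly savings = $1,136.75 − $773.24 = $363.51.
Break-even = $1,500.00 / $363.51 = 4.13 → 5 months.

5 months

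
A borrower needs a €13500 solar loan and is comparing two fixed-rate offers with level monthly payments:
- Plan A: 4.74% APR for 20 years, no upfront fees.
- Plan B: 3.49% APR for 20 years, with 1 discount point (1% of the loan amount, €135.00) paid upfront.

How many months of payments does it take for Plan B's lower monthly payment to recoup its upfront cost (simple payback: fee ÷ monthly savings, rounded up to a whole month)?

Plan A: monthly rate = 4.74%/12 = 0.0039500; payment = 13,500 × 0.0039500 / (1 − (1+0.0039500)^−240) = €87.17.
Plan B: at 3.49% the monthly rate is 0.0029083, so the payment is 13,500 × 0.0029083 / (1 − 1.0029083^−240) = €78.23.
Monthly savings = €87.17 − €78.23 = €8.94.
Break-even = €135.00 / €8.94 = 15.10 → 16 months.

16 months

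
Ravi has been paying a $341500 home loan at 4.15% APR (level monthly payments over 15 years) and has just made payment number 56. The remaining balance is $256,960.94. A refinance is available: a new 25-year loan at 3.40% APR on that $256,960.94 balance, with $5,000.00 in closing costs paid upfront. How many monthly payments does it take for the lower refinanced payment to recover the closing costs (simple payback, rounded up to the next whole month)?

4 months

Current payment = 341,500 × 4.15%/12 / (1 − (1+0.0034583)^−180) = $2,551.78.
Refinanced payment = 256,960.94 × 0.0028333 / (1 − (1+0.0028333)^−300) = $1,272.67.
Monthly savings = $2,551.78 − $1,272.67 = $1,279.11.
Break-even = $5,000.00 / $1,279.11 = 3.91 → 4 months.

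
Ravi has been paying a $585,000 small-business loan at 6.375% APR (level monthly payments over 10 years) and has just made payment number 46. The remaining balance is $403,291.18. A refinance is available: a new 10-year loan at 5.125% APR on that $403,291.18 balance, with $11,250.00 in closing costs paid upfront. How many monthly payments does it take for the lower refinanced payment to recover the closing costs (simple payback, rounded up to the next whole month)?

5 months

Current payment = 585,000 × 6.375%/12 / (1 − (1+0.0053125)^−120) = $6,605.41.
Refinanced payment = 403,291.18 × 0.0042708 / (1 − (1+0.0042708)^−120) = $4,302.21.
Monthly savings = $6,605.41 − $4,302.21 = $2,303.20.
Break-even = $11,250.00 / $2,303.20 = 4.88 → 5 months.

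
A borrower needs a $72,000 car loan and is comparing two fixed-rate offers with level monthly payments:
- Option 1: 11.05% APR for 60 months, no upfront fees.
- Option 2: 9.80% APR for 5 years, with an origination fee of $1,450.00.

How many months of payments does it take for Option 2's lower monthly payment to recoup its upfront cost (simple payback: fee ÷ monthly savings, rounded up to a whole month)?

33 months

Option 1: monthly rate = 11.05%/12 = 0.0092083; payment = 72,000 × 0.0092083 / (1 − (1+0.0092083)^−60) = $1,567.25.
Option 2: monthly rate = 9.8%/12 = 0.0081667; payment = 72,000 × 0.0081667 / (1 − (1+0.0081667)^−60) = $1,522.71.
Monthly savings = $1,567.25 − $1,522.71 = $44.54.
Break-even = $1,450.00 / $44.54 = 32.56 → 33 months.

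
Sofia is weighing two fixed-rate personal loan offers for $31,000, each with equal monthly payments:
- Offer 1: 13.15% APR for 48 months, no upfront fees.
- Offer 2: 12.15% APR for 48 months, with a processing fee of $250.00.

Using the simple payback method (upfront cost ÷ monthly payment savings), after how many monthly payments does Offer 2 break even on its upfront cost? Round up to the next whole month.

17 months

Offer 1: at 13.15% the monthly rate is 0.0109583, so the payment is 31,000 × 0.0109583 / (1 − 1.0109583^−48) = $833.96.
Offer 2: monthly rate = 12.15%/12 = 0.0101250; payment = 31,000 × 0.0101250 / (1 − (1+0.0101250)^−48) = $818.63.
Monthly savings = $833.96 − $818.63 = $15.33.
Break-even = $250.00 / $15.33 = 16.31 → 17 months.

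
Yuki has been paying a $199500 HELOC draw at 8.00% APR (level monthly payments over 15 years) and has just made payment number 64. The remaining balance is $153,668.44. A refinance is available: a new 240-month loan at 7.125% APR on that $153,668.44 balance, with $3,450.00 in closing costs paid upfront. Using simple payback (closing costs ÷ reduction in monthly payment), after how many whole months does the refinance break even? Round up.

Current payment = 199,500 × 8%/12 / (1 − (1+0.0066667)^−180) = $1,906.53.
Refinanced payment = 153,668.44 × 0.0059375 / (1 − (1+0.0059375)^−240) = $1,202.95.
Monthly savings = $1,906.53 − $1,202.95 = $703.58.
Break-even = $3,450.00 / $703.58 = 4.90 → 5 months.

5 months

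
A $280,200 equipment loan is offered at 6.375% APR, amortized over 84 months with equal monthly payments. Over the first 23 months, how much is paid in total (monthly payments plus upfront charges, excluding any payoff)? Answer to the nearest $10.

$95,310

Monthly rate = 6.375%/12 = 0.0053125; payment = 280,200 × 0.0053125 / (1 − (1+0.0053125)^−84) = $4,143.88.
Total outlay = 23 × $4,143.88 = $95,309.24.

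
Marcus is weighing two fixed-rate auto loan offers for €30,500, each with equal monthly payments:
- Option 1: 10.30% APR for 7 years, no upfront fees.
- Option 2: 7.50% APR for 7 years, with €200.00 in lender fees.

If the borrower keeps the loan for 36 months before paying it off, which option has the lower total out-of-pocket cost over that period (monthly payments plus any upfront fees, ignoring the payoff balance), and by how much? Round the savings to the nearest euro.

Option 1: monthly rate = 10.3%/12 = 0.0085833; payment = 30,500 × 0.0085833 / (1 − (1+0.0085833)^−84) = €511.08.
Option 2: at 7.50% the monthly rate is 0.0062500, so the payment is 30,500 × 0.0062500 / (1 − 1.0062500^−84) = €467.82.
Over 36 months: Option 1 costs 36 × €511.08 = €18,398.88; Option 2 costs 36 × €467.82 + €200.00 = €17,041.52.
Option 2 is cheaper by €18,398.88 − €17,041.52 = €1,357.36.

Option 2 by €1,357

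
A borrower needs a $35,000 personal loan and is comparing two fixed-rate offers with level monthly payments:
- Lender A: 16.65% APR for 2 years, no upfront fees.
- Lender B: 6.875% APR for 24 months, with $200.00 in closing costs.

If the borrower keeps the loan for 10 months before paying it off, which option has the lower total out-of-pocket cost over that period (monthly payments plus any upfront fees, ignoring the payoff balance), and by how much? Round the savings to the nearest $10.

Lender A: monthly rate = 16.65%/12 = 0.0138750; payment = 35,000 × 0.0138750 / (1 − (1+0.0138750)^−24) = $1,724.60.
Lender B: at 6.875% the monthly rate is 0.0057292, so the payment is 35,000 × 0.0057292 / (1 − 1.0057292^−24) = $1,565.06.
Over 10 months: Lender A costs 10 × $1,724.60 = $17,246.00; Lender B costs 10 × $1,565.06 + $200.00 = $15,850.60.
Lender B is cheaper by $17,246.00 − $15,850.60 = $1,395.40.

Lender B by $1,400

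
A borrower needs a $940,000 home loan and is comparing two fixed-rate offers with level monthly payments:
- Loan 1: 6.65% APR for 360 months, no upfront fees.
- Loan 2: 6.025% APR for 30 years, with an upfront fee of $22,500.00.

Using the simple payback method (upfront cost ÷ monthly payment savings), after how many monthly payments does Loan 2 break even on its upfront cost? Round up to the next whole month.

59 months

Loan 1: monthly rate = 6.65%/12 = 0.0055417; payment = 940,000 × 0.0055417 / (1 − (1+0.0055417)^−360) = $6,034.47.
Loan 2: monthly rate = 6.025%/12 = 0.0050208; payment = 940,000 × 0.0050208 / (1 − (1+0.0050208)^−360) = $5,650.89.
Monthly savings = $6,034.47 − $5,650.89 = $383.58.
Break-even = $22,500.00 / $383.58 = 58.66 → 59 months.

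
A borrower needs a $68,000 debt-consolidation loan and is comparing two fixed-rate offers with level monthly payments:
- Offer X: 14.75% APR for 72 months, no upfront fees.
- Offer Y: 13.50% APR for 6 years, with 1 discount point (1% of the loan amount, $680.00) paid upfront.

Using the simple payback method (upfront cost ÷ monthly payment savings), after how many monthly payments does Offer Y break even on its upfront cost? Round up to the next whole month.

15 months

Offer X: monthly rate = 14.75%/12 = 0.0122917; payment = 68,000 × 0.0122917 / (1 − (1+0.0122917)^−72) = $1,428.64.
Offer Y: monthly rate = 13.5%/12 = 0.0112500; payment = 68,000 × 0.0112500 / (1 − (1+0.0112500)^−72) = $1,383.05.
Monthly savings = $1,428.64 − $1,383.05 = $45.59.
Break-even = $680.00 / $45.59 = 14.92 → 15 months.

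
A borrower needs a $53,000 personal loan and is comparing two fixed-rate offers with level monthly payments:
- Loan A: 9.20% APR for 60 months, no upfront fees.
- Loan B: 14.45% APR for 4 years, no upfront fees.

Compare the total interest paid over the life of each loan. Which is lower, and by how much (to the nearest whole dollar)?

Loan A by $3,774

Loan A: at 9.20% the monthly rate is 0.0076667, so the payment is 53,000 × 0.0076667 / (1 − 1.0076667^−60) = $1,105.34.
Total interest on Loan A = 60 × $1,105.34 − $53,000 = $13,320.40.
Loan B: at 14.45% the monthly rate is 0.0120417, so the payment is 53,000 × 0.0120417 / (1 − 1.0120417^−48) = $1,460.30.
Total interest on Loan B = 48 × $1,460.30 − $53,000 = $17,094.40.
Loan A is lower by $3,774.00.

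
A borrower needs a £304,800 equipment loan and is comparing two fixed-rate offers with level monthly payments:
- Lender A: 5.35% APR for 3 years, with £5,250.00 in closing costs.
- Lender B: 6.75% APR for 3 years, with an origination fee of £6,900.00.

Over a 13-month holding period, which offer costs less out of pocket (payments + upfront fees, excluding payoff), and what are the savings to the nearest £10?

Lender A: monthly rate = 5.35%/12 = 0.0044583; payment = 304,800 × 0.0044583 / (1 − (1+0.0044583)^−36) = £9,183.10.
Lender B: at 6.75% the monthly rate is 0.0056250, so the payment is 304,800 × 0.0056250 / (1 − 1.0056250^−36) = £9,376.54.
Over 13 months: Lender A costs 13 × £9,183.10 + £5,250.00 = £124,630.30; Lender B costs 13 × £9,376.54 + £6,900.00 = £128,795.02.
Lender A is cheaper by £128,795.02 − £124,630.30 = £4,164.72.

Lender A by £4,160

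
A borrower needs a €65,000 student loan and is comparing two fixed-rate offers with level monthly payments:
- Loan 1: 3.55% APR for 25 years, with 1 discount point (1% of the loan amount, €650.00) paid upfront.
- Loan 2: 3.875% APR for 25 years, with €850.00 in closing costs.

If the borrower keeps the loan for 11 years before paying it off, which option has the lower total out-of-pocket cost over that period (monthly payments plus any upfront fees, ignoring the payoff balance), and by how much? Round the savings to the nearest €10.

Loan 1: monthly rate = 3.55%/12 = 0.0029583; payment = 65,000 × 0.0029583 / (1 − (1+0.0029583)^−300) = €327.15.
Loan 2: monthly rate = 3.875%/12 = 0.0032292; payment = 65,000 × 0.0032292 / (1 − (1+0.0032292)^−300) = €338.62.
Over 132 months: Loan 1 costs 132 × €327.15 + €650.00 = €43,833.80; Loan 2 costs 132 × €338.62 + €850.00 = €45,547.84.
Loan 1 is cheaper by €45,547.84 − €43,833.80 = €1,714.04.

Loan 1 by €1,710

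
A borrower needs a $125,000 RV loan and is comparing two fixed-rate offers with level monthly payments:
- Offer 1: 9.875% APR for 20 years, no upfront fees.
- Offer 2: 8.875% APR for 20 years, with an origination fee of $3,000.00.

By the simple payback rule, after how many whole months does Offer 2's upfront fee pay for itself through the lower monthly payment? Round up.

Offer 1: at 9.875% the monthly rate is 0.0082292, so the payment is 125,000 × 0.0082292 / (1 − 1.0082292^−240) = $1,195.94.
Offer 2: monthly rate = 8.875%/12 = 0.0073958; payment = 125,000 × 0.0073958 / (1 − (1+0.0073958)^−240) = $1,114.63.
Monthly savings = $1,195.94 − $1,114.63 = $81.31.
Break-even = $3,000.00 / $81.31 = 36.90 → 37 months.

37 months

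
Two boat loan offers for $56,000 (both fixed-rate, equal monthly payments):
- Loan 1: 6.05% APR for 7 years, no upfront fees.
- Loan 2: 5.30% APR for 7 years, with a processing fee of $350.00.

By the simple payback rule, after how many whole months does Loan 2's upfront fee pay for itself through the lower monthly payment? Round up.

18 months

Loan 1: monthly rate = 6.05%/12 = 0.0050417; payment = 56,000 × 0.0050417 / (1 − (1+0.0050417)^−84) = $819.42.
Loan 2: monthly rate = 5.3%/12 = 0.0044167; payment = 56,000 × 0.0044167 / (1 − (1+0.0044167)^−84) = $799.42.
Monthly savings = $819.42 − $799.42 = $20.00.
Break-even = $350.00 / $20.00 = 17.50 → 18 months.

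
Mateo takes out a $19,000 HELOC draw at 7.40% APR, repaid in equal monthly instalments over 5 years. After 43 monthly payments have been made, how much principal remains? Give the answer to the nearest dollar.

$6,112

With monthly rate i = 7.4%/12 = 0.0061667, the balance after k of n payments is P · [(1+i)^n − (1+i)^k] / [(1+i)^n − 1].
(1+0.0061667)^60 = 1.44609068 and (1+0.0061667)^43 = 1.30258717, so the balance is 19,000 × (1.44609068 − 1.30258717) / (1.44609068 − 1) = $6,112.14.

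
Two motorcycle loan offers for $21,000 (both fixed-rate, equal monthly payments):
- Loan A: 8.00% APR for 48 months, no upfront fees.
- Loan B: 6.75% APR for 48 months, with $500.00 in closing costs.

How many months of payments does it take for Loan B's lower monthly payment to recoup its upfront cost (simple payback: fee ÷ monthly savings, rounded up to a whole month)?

Loan A: at 8.00% the monthly rate is 0.0066667, so the payment is 21,000 × 0.0066667 / (1 − 1.0066667^−48) = $512.67.
Loan B: monthly rate = 6.75%/12 = 0.0056250; payment = 21,000 × 0.0056250 / (1 − (1+0.0056250)^−48) = $500.44.
Monthly savings = $512.67 − $500.44 = $12.23.
Break-even = $500.00 / $12.23 = 40.88 → 41 months.

41 months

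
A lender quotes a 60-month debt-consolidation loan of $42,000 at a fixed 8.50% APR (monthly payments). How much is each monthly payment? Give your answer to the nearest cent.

$861.69

At 8.50% the monthly rate is 0.0070833, so the payment is 42,000 × 0.0070833 / (1 − 1.0070833^−60) = $861.69.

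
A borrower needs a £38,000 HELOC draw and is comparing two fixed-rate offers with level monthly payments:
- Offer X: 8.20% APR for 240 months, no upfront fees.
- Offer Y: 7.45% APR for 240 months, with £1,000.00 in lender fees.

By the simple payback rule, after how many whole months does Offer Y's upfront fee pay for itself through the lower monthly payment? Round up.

57 months

Offer X: monthly rate = 8.2%/12 = 0.0068333; payment = 38,000 × 0.0068333 / (1 − (1+0.0068333)^−240) = £322.59.
Offer Y: at 7.45% the monthly rate is 0.0062083, so the payment is 38,000 × 0.0062083 / (1 − 1.0062083^−240) = £304.96.
Monthly savings = £322.59 − £304.96 = £17.63.
Break-even = £1,000.00 / £17.63 = 56.72 → 57 months.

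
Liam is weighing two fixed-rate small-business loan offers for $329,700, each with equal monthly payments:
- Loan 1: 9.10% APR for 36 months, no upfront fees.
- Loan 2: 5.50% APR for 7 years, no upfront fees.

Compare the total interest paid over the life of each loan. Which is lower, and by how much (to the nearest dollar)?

Loan 1 by $19,985

Loan 1: at 9.10% the monthly rate is 0.0075833, so the payment is 329,700 × 0.0075833 / (1 − 1.0075833^−36) = $10,499.72.
Total interest on Loan 1 = 36 × $10,499.72 − $329,700 = $48,289.92.
Loan 2: at 5.50% the monthly rate is 0.0045833, so the payment is 329,700 × 0.0045833 / (1 − 1.0045833^−84) = $4,737.80.
Total interest on Loan 2 = 84 × $4,737.80 − $329,700 = $68,275.20.
Loan 1 is lower by $19,985.28.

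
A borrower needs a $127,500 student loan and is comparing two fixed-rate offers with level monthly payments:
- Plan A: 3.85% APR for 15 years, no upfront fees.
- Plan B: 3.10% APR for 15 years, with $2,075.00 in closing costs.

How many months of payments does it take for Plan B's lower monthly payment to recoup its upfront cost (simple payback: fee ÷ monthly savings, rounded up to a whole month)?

45 months

Plan A: monthly rate = 3.85%/12 = 0.0032083; payment = 127,500 × 0.0032083 / (1 − (1+0.0032083)^−180) = $933.55.
Plan B: monthly rate = 3.1%/12 = 0.0025833; payment = 127,500 × 0.0025833 / (1 − (1+0.0025833)^−180) = $886.64.
Monthly savings = $933.55 − $886.64 = $46.91.
Break-even = $2,075.00 / $46.91 = 44.23 → 45 months.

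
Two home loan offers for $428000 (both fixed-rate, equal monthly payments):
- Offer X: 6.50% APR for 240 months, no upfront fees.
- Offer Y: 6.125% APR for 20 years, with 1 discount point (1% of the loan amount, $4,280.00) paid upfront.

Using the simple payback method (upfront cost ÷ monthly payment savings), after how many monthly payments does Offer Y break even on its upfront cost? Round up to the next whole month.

Offer X: at 6.50% the monthly rate is 0.0054167, so the payment is 428,000 × 0.0054167 / (1 − 1.0054167^−240) = $3,191.05.
Offer Y: at 6.125% the monthly rate is 0.0051042, so the payment is 428,000 × 0.0051042 / (1 − 1.0051042^−240) = $3,097.27.
Monthly savings = $3,191.05 − $3,097.27 = $93.78.
Break-even = $4,280.00 / $93.78 = 45.64 → 46 months.

46 months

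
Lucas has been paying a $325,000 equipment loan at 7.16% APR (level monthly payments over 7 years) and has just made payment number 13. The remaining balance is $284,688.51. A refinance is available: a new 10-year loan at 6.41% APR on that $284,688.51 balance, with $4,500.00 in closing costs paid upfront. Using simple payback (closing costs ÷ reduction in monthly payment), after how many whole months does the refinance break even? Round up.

Current payment = 325,000 × 7.16%/12 / (1 − (1+0.0059667)^−84) = $4,930.58.
Refinanced payment = 284,688.51 × 0.0053417 / (1 − (1+0.0053417)^−120) = $3,219.56.
Monthly savings = $4,930.58 − $3,219.56 = $1,711.02.
Break-even = $4,500.00 / $1,711.02 = 2.63 → 3 months.

3 months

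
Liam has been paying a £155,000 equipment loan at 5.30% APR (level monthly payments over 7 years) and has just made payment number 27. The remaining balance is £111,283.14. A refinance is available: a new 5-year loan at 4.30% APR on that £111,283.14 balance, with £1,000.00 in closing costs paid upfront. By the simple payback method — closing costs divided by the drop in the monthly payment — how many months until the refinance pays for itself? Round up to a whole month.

Current payment = 155,000 × 5.3%/12 / (1 − (1+0.0044167)^−84) = £2,212.67.
Refinanced payment = 111,283.14 × 0.0035833 / (1 − (1+0.0035833)^−60) = £2,064.55.
Monthly savings = £2,212.67 − £2,064.55 = £148.12.
Break-even = £1,000.00 / £148.12 = 6.75 → 7 months.

7 months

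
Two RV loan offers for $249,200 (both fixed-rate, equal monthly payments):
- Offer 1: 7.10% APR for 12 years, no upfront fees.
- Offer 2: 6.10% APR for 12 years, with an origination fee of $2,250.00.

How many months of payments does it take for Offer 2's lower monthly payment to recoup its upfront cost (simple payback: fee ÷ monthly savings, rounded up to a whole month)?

18 months

Offer 1: at 7.10% the monthly rate is 0.0059167, so the payment is 249,200 × 0.0059167 / (1 − 1.0059167^−144) = $2,576.03.
Offer 2: monthly rate = 6.1%/12 = 0.0050833; payment = 249,200 × 0.0050833 / (1 − (1+0.0050833)^−144) = $2,444.73.
Monthly savings = $2,576.03 − $2,444.73 = $131.30.
Break-even = $2,250.00 / $131.30 = 17.14 → 18 months.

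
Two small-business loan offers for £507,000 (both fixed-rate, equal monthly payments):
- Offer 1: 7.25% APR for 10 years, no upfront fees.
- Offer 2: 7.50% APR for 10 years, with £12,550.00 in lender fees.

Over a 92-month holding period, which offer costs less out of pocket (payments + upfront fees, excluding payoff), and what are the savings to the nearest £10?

Offer 1: monthly rate = 7.25%/12 = 0.0060417; payment = 507,000 × 0.0060417 / (1 − (1+0.0060417)^−120) = £5,952.23.
Offer 2: at 7.50% the monthly rate is 0.0062500, so the payment is 507,000 × 0.0062500 / (1 − 1.0062500^−120) = £6,018.18.
Over 92 months: Offer 1 costs 92 × £5,952.23 = £547,605.16; Offer 2 costs 92 × £6,018.18 + £12,550.00 = £566,222.56.
Offer 1 is cheaper by £566,222.56 − £547,605.16 = £18,617.40.

Offer 1 by £18,620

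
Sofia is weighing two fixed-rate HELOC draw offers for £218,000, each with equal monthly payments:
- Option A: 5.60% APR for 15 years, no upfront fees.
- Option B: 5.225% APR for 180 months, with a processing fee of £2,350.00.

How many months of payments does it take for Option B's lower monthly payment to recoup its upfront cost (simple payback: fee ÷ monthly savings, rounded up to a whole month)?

Option A: monthly rate = 5.6%/12 = 0.0046667; payment = 218,000 × 0.0046667 / (1 − (1+0.0046667)^−180) = £1,792.83.
Option B: at 5.225% the monthly rate is 0.0043542, so the payment is 218,000 × 0.0043542 / (1 − 1.0043542^−180) = £1,749.59.
Monthly savings = £1,792.83 − £1,749.59 = £43.24.
Break-even = £2,350.00 / £43.24 = 54.35 → 55 months.

55 months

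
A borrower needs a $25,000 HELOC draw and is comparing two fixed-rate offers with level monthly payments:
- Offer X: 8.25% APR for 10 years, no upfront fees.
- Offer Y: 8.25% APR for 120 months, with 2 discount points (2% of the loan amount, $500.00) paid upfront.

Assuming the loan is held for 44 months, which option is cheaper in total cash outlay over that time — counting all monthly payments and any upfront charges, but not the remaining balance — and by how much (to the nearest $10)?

Offer X: at 8.25% the monthly rate is 0.0068750, so the payment is 25,000 × 0.0068750 / (1 − 1.0068750^−120) = $306.63.
Offer Y: at 8.25% the monthly rate is 0.0068750, so the payment is 25,000 × 0.0068750 / (1 − 1.0068750^−120) = $306.63.
Over 44 months: Offer X costs 44 × $306.63 = $13,491.72; Offer Y costs 44 × $306.63 + $500.00 = $13,991.72.
Offer X is cheaper by $13,991.72 − $13,491.72 = $500.00.

Offer X by $500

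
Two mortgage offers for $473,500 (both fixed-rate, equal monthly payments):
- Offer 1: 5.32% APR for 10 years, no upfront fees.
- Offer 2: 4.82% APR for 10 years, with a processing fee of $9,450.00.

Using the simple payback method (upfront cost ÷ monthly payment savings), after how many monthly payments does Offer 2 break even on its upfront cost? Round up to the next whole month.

82 months

Offer 1: at 5.32% the monthly rate is 0.0044333, so the payment is 473,500 × 0.0044333 / (1 − 1.0044333^−120) = $5,096.59.
Offer 2: monthly rate = 4.82%/12 = 0.0040167; payment = 473,500 × 0.0040167 / (1 − (1+0.0040167)^−120) = $4,980.65.
Monthly savings = $5,096.59 − $4,980.65 = $115.94.
Break-even = $9,450.00 / $115.94 = 81.51 → 82 months.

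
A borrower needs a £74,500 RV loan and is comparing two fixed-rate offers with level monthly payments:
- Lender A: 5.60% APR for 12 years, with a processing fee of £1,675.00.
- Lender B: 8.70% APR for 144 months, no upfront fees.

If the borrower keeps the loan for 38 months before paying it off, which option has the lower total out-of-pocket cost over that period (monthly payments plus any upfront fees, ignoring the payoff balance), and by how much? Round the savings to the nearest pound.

Lender A: at 5.60% the monthly rate is 0.0046667, so the payment is 74,500 × 0.0046667 / (1 − 1.0046667^−144) = £711.68.
Lender B: monthly rate = 8.7%/12 = 0.0072500; payment = 74,500 × 0.0072500 / (1 − (1+0.0072500)^−144) = £835.29.
Over 38 months: Lender A costs 38 × £711.68 + £1,675.00 = £28,718.84; Lender B costs 38 × £835.29 = £31,741.02.
Lender A is cheaper by £31,741.02 − £28,718.84 = £3,022.18.

Lender A by £3,022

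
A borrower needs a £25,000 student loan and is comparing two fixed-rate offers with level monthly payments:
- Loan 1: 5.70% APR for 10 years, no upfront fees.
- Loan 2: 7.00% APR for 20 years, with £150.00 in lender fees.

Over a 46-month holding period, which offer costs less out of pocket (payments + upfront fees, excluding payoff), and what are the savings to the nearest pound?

Loan 1: at 5.70% the monthly rate is 0.0047500, so the payment is 25,000 × 0.0047500 / (1 − 1.0047500^−120) = £273.80.
Loan 2: at 7.00% the monthly rate is 0.0058333, so the payment is 25,000 × 0.0058333 / (1 − 1.0058333^−240) = £193.82.
Over 46 months: Loan 1 costs 46 × £273.80 = £12,594.80; Loan 2 costs 46 × £193.82 + £150.00 = £9,065.72.
Loan 2 is cheaper by £12,594.80 − £9,065.72 = £3,529.08.

Loan 2 by £3,529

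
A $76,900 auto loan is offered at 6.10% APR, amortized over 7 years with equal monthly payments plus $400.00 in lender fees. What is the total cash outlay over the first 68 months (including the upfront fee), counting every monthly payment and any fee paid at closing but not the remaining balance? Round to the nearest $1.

Monthly rate = 6.1%/12 = 0.0050833; payment = 76,900 × 0.0050833 / (1 − (1+0.0050833)^−84) = $1,127.09.
Total outlay = 68 × $1,127.09 + $400.00 = $77,042.12.

$77,042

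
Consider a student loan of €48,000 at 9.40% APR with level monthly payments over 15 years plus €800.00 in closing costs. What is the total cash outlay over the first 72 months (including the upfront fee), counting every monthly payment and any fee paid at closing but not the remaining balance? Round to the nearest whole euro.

€36,680

At 9.40% the monthly rate is 0.0078333, so the payment is 48,000 × 0.0078333 / (1 − 1.0078333^−180) = €498.34.
Total outlay = 72 × €498.34 + €800.00 = €36,680.48.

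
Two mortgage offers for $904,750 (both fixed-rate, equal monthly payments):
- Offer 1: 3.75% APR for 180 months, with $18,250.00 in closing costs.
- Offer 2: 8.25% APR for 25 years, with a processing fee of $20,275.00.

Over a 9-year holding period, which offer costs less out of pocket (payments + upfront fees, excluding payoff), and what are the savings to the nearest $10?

Offer 1: monthly rate = 3.75%/12 = 0.0031250; payment = 904,750 × 0.0031250 / (1 − (1+0.0031250)^−180) = $6,579.55.
Offer 2: at 8.25% the monthly rate is 0.0068750, so the payment is 904,750 × 0.0068750 / (1 − 1.0068750^−300) = $7,133.50.
Over 108 months: Offer 1 costs 108 × $6,579.55 + $18,250.00 = $728,841.40; Offer 2 costs 108 × $7,133.50 + $20,275.00 = $790,693.00.
Offer 1 is cheaper by $790,693.00 − $728,841.40 = $61,851.60.

Offer 1 by $61,850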